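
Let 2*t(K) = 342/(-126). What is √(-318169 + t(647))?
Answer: I*√62361390/14 ≈ 564.07*I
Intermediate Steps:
t(K) = -19/14 (t(K) = (342/(-126))/2 = (342*(-1/126))/2 = (½)*(-19/7) = -19/14)
√(-318169 + t(647)) = √(-318169 - 19/14) = √(-4454385/14) = I*√62361390/14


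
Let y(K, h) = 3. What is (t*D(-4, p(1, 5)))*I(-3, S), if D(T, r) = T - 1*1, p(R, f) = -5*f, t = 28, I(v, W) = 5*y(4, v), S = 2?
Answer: -2100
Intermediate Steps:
I(v, W) = 15 (I(v, W) = 5*3 = 15)
D(T, r) = -1 + T (D(T, r) = T - 1 = -1 + T)
(t*D(-4, p(1, 5)))*I(-3, S) = (28*(-1 - 4))*15 = (28*(-5))*15 = -140*15 = -2100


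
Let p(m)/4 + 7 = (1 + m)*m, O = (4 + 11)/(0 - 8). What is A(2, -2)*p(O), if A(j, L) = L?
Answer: 343/8 ≈ 42.875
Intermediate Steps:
O = -15/8 (O = 15/(-8) = 15*(-⅛) = -15/8 ≈ -1.8750)
p(m) = -28 + 4*m*(1 + m) (p(m) = -28 + 4*((1 + m)*m) = -28 + 4*(m*(1 + m)) = -28 + 4*m*(1 + m))
A(2, -2)*p(O) = -2*(-28 + 4*(-15/8) + 4*(-15/8)²) = -2*(-28 - 15/2 + 4*(225/64)) = -2*(-28 - 15/2 + 225/16) = -2*(-343/16) = 343/8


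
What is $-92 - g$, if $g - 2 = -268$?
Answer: $174$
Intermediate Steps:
$g = -266$ ($g = 2 - 268 = -266$)
$-92 - g = -92 - -266 = -92 + 266 = 174$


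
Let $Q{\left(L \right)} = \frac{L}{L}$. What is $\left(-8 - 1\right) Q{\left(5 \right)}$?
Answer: $-9$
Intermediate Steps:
$Q{\left(L \right)} = 1$
$\left(-8 - 1\right) Q{\left(5 \right)} = \left(-8 - 1\right) 1 = \left(-9\right) 1 = -9$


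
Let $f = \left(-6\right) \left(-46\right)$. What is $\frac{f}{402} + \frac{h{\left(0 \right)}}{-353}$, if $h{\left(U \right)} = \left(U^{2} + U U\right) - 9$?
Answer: $\frac{16841}{23651} \approx 0.71206$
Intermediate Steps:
$h{\left(U \right)} = -9 + 2 U^{2}$ ($h{\left(U \right)} = \left(U^{2} + U^{2}\right) - 9 = 2 U^{2} - 9 = -9 + 2 U^{2}$)
$f = 276$
$\frac{f}{402} + \frac{h{\left(0 \right)}}{-353} = \frac{276}{402} + \frac{-9 + 2 \cdot 0^{2}}{-353} = 276 \cdot \frac{1}{402} + \left(-9 + 2 \cdot 0\right) \left(- \frac{1}{353}\right) = \frac{46}{67} + \left(-9 + 0\right) \left(- \frac{1}{353}\right) = \frac{46}{67} - - \frac{9}{353} = \frac{46}{67} + \frac{9}{353} = \frac{16841}{23651}$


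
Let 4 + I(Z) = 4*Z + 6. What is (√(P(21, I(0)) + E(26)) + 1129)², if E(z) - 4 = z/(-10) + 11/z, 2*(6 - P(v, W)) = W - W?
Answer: 165704347/130 + 3387*√14690/65 ≈ 1.2810e+6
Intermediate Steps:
I(Z) = 2 + 4*Z (I(Z) = -4 + (4*Z + 6) = -4 + (6 + 4*Z) = 2 + 4*Z)
P(v, W) = 6 (P(v, W) = 6 - (W - W)/2 = 6 - ½*0 = 6 + 0 = 6)
E(z) = 4 + 11/z - z/10 (E(z) = 4 + (z/(-10) + 11/z) = 4 + (z*(-⅒) + 11/z) = 4 + (-z/10 + 11/z) = 4 + (11/z - z/10) = 4 + 11/z - z/10)
(√(P(21, I(0)) + E(26)) + 1129)² = (√(6 + (4 + 11/26 - ⅒*26)) + 1129)² = (√(6 + (4 + 11*(1/26) - 13/5)) + 1129)² = (√(6 + (4 + 11/26 - 13/5)) + 1129)² = (√(6 + 237/130) + 1129)² = (√(1017/130) + 1129)² = (3*√14690/130 + 1129)² = (1129 + 3*√14690/130)²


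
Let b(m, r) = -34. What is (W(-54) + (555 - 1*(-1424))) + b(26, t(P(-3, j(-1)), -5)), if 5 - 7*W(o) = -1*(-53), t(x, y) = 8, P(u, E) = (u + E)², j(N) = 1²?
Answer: 13567/7 ≈ 1938.1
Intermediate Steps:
j(N) = 1
P(u, E) = (E + u)²
W(o) = -48/7 (W(o) = 5/7 - (-1)*(-53)/7 = 5/7 - ⅐*53 = 5/7 - 53/7 = -48/7)
(W(-54) + (555 - 1*(-1424))) + b(26, t(P(-3, j(-1)), -5)) = (-48/7 + (555 - 1*(-1424))) - 34 = (-48/7 + (555 + 1424)) - 34 = (-48/7 + 1979) - 34 = 13805/7 - 34 = 13567/7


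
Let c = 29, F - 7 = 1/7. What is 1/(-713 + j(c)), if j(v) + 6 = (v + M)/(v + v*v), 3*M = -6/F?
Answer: -10875/7818766 ≈ -0.0013909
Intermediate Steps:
F = 50/7 (F = 7 + 1/7 = 50/7 ≈ 7.1429)
M = -7/25 (M = (-6/50/7)/3 = (-6*7/50)/3 = (1/3)*(-21/25) = -7/25 ≈ -0.28000)
j(v) = -6 + (-7/25 + v)/(v + v**2) (j(v) = -6 + (v - 7/25)/(v + v*v) = -6 + (-7/25 + v)/(v + v**2))
1/(-713 + j(c)) = 1/(-713 + (1/25)*(-7 - 150*29**2 - 125*29)/(29*(1 + 29))) = 1/(-713 + (1/25)*(1/29)*(-7 - 150*841 - 3625)/30) = 1/(-713 + (1/25)*(1/29)*(1/30)*(-7 - 126150 - 3625)) = 1/(-713 + (1/25)*(1/29)*(1/30)*(-129782)) = 1/(-713 - 64891/10875) = 1/(-7818766/10875) = -10875/7818766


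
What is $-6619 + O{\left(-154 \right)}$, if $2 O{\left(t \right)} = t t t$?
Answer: $-1832751$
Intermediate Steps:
$O{\left(t \right)} = \frac{t^{3}}{2}$ ($O{\left(t \right)} = \frac{t t t}{2} = \frac{t^{2} t}{2} = \frac{t^{3}}{2}$)
$-6619 + O{\left(-154 \right)} = -6619 + \frac{\left(-154\right)^{3}}{2} = -6619 + \frac{1}{2} \left(-3652264\right) = -6619 - 1826132 = -1832751$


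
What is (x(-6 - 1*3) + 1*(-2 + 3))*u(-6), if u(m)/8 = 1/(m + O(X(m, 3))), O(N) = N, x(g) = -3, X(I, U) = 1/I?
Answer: 96/37 ≈ 2.5946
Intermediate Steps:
u(m) = 8/(m + 1/m)
(x(-6 - 1*3) + 1*(-2 + 3))*u(-6) = (-3 + 1*(-2 + 3))*(8*(-6)/(1 + (-6)²)) = (-3 + 1*1)*(8*(-6)/(1 + 36)) = (-3 + 1)*(8*(-6)/37) = -16*(-6)/37 = -2*(-48/37) = 96/37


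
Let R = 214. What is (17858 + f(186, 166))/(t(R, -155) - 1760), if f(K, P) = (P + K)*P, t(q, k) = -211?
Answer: -25430/657 ≈ -38.706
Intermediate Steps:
f(K, P) = P*(K + P) (f(K, P) = (K + P)*P = P*(K + P))
(17858 + f(186, 166))/(t(R, -155) - 1760) = (17858 + 166*(186 + 166))/(-211 - 1760) = (17858 + 166*352)/(-1971) = (17858 + 58432)*(-1/1971) = 76290*(-1/1971) = -25430/657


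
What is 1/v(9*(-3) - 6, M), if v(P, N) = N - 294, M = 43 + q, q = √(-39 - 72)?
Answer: -251/63112 - I*√111/63112 ≈ -0.0039771 - 0.00016694*I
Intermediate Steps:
q = I*√111 (q = √(-111) = I*√111 ≈ 10.536*I)
M = 43 + I*√111 ≈ 43.0 + 10.536*I
v(P, N) = -294 + N
1/v(9*(-3) - 6, M) = 1/(-294 + (43 + I*√111)) = 1/(-251 + I*√111)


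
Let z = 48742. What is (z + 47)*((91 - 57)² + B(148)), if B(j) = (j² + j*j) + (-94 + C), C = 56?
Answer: 2191894614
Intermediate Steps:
B(j) = -38 + 2*j² (B(j) = (j² + j*j) + (-94 + 56) = (j² + j²) - 38 = 2*j² - 38 = -38 + 2*j²)
(z + 47)*((91 - 57)² + B(148)) = (48742 + 47)*((91 - 57)² + (-38 + 2*148²)) = 48789*(34² + (-38 + 2*21904)) = 48789*(1156 + (-38 + 43808)) = 48789*(1156 + 43770) = 48789*44926 = 2191894614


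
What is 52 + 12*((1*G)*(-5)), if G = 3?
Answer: -128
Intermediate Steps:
52 + 12*((1*G)*(-5)) = 52 + 12*((1*3)*(-5)) = 52 + 12*(3*(-5)) = 52 + 12*(-15) = 52 - 180 = -128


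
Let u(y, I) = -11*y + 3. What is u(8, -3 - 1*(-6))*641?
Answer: -54485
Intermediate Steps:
u(y, I) = 3 - 11*y
u(8, -3 - 1*(-6))*641 = (3 - 11*8)*641 = (3 - 88)*641 = -85*641 = -54485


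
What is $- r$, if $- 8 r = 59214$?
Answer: $\frac{29607}{4} \approx 7401.8$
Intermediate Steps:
$r = - \frac{29607}{4}$ ($r = \left(- \frac{1}{8}\right) 59214 = - \frac{29607}{4} \approx -7401.8$)
$- r = \left(-1\right) \left(- \frac{29607}{4}\right) = \frac{29607}{4}$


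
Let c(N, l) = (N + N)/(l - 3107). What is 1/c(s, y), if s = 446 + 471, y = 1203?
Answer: -136/131 ≈ -1.0382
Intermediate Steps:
s = 917
c(N, l) = 2*N/(-3107 + l) (c(N, l) = (2*N)/(-3107 + l) = 2*N/(-3107 + l))
1/c(s, y) = 1/(2*917/(-3107 + 1203)) = 1/(2*917/(-1904)) = 1/(2*917*(-1/1904)) = 1/(-131/136) = -136/131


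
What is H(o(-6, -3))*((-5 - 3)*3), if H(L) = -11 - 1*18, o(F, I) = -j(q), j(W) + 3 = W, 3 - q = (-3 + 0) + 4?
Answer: 696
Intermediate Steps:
q = 2 (q = 3 - ((-3 + 0) + 4) = 3 - (-3 + 4) = 3 - 1*1 = 3 - 1 = 2)
j(W) = -3 + W
o(F, I) = 1 (o(F, I) = -(-3 + 2) = -1*(-1) = 1)
H(L) = -29 (H(L) = -11 - 18 = -29)
H(o(-6, -3))*((-5 - 3)*3) = -29*(-5 - 3)*3 = -(-232)*3 = -29*(-24) = 696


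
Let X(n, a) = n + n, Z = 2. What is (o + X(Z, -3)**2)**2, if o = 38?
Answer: 2916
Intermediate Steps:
X(n, a) = 2*n
(o + X(Z, -3)**2)**2 = (38 + (2*2)**2)**2 = (38 + 4**2)**2 = (38 + 16)**2 = 54**2 = 2916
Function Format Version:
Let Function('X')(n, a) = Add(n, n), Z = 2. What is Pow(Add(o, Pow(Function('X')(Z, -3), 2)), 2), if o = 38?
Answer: 2916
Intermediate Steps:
Function('X')(n, a) = Mul(2, n)
Pow(Add(o, Pow(Function('X')(Z, -3), 2)), 2) = Pow(Add(38, Pow(Mul(2, 2), 2)), 2) = Pow(Add(38, Pow(4, 2)), 2) = Pow(Add(38, 16), 2) = Pow(54, 2) = 2916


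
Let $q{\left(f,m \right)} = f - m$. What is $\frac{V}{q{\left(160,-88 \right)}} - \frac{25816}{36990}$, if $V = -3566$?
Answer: $- \frac{34577177}{2293380} \approx -15.077$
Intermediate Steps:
$\frac{V}{q{\left(160,-88 \right)}} - \frac{25816}{36990} = - \frac{3566}{160 - -88} - \frac{25816}{36990} = - \frac{3566}{160 + 88} - \frac{12908}{18495} = - \frac{3566}{248} - \frac{12908}{18495} = \left(-3566\right) \frac{1}{248} - \frac{12908}{18495} = - \frac{1783}{124} - \frac{12908}{18495} = - \frac{34577177}{2293380}$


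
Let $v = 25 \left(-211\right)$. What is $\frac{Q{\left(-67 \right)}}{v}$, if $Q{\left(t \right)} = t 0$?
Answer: $0$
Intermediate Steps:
$v = -5275$
$Q{\left(t \right)} = 0$
$\frac{Q{\left(-67 \right)}}{v} = \frac{0}{-5275} = 0 \left(- \frac{1}{5275}\right) = 0$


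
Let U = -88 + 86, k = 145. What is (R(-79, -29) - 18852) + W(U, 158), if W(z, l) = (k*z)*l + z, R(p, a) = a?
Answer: -64703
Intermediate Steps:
U = -2
W(z, l) = z + 145*l*z (W(z, l) = (145*z)*l + z = 145*l*z + z = z + 145*l*z)
(R(-79, -29) - 18852) + W(U, 158) = (-29 - 18852) - 2*(1 + 145*158) = -18881 - 2*(1 + 22910) = -18881 - 2*22911 = -18881 - 45822 = -64703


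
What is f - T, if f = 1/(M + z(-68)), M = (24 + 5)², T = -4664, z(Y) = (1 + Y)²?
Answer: 24859121/5330 ≈ 4664.0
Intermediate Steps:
M = 841 (M = 29² = 841)
f = 1/5330 (f = 1/(841 + (1 - 68)²) = 1/(841 + (-67)²) = 1/(841 + 4489) = 1/5330 ≈ 0.00018762)
f - T = 1/5330 - 1*(-4664) = 1/5330 + 4664 = 24859121/5330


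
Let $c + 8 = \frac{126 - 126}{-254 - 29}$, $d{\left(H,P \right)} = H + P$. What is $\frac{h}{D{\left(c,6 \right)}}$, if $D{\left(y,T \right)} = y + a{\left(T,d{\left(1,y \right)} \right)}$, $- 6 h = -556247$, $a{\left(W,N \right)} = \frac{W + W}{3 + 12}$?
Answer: $- \frac{2781235}{216} \approx -12876.0$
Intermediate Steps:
$a{\left(W,N \right)} = \frac{2 W}{15}$
$c = -8$ ($c = -8 + \frac{126 - 126}{-254 - 29} = -8 + \frac{0}{-283} = -8 + 0 \left(- \frac{1}{283}\right) = -8 + 0 = -8$)
$h = \frac{556247}{6}$ ($h = \left(- \frac{1}{6}\right) \left(-556247\right) = \frac{556247}{6} \approx 92708.0$)
$D{\left(y,T \right)} = y + \frac{2 T}{15}$
$\frac{h}{D{\left(c,6 \right)}} = \frac{556247}{6 \left(-8 + \frac{2}{15} \cdot 6\right)} = \frac{556247}{6 \left(-8 + \frac{4}{5}\right)} = \frac{556247}{6 \left(- \frac{36}{5}\right)} = \frac{556247}{6} \left(- \frac{5}{36}\right) = - \frac{2781235}{216}$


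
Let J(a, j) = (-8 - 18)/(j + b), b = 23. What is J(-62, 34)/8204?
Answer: -13/233814 ≈ -5.5600e-5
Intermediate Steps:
J(a, j) = -26/(23 + j) (J(a, j) = (-8 - 18)/(j + 23) = -26/(23 + j))
J(-62, 34)/8204 = -26/(23 + 34)/8204 = -26/57*(1/8204) = -26*1/57*(1/8204) = -26/57*1/8204 = -13/233814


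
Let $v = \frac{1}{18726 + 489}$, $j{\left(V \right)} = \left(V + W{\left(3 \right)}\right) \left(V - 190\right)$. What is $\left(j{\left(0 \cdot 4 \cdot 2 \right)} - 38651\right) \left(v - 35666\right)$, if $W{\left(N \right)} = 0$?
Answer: $\frac{26488387927039}{19215} \approx 1.3785 \cdot 10^{9}$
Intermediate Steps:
$j{\left(V \right)} = V \left(-190 + V\right)$ ($j{\left(V \right)} = \left(V + 0\right) \left(V - 190\right) = V \left(-190 + V\right)$)
$v = \frac{1}{19215} \approx 5.2043 \cdot 10^{-5}$
$\left(j{\left(0 \cdot 4 \cdot 2 \right)} - 38651\right) \left(v - 35666\right) = \left(0 \cdot 4 \cdot 2 \left(-190 + 0 \cdot 4 \cdot 2\right) - 38651\right) \left(\frac{1}{19215} - 35666\right) = \left(0 \cdot 8 \left(-190 + 0 \cdot 8\right) - 38651\right) \left(- \frac{685322189}{19215}\right) = \left(0 \left(-190 + 0\right) - 38651\right) \left(- \frac{685322189}{19215}\right) = \left(0 \left(-190\right) - 38651\right) \left(- \frac{685322189}{19215}\right) = \left(0 - 38651\right) \left(- \frac{685322189}{19215}\right) = \left(-38651\right) \left(- \frac{685322189}{19215}\right) = \frac{26488387927039}{19215}$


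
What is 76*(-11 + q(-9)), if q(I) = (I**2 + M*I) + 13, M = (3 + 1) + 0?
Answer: 3572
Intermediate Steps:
M = 4 (M = 4 + 0 = 4)
q(I) = 13 + I**2 + 4*I (q(I) = (I**2 + 4*I) + 13 = 13 + I**2 + 4*I)
76*(-11 + q(-9)) = 76*(-11 + (13 + (-9)**2 + 4*(-9))) = 76*(-11 + (13 + 81 - 36)) = 76*(-11 + 58) = 76*47 = 3572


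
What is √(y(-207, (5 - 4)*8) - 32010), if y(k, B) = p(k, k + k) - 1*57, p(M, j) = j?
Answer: 9*I*√401 ≈ 180.22*I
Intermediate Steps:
y(k, B) = -57 + 2*k (y(k, B) = (k + k) - 1*57 = 2*k - 57 = -57 + 2*k)
√(y(-207, (5 - 4)*8) - 32010) = √((-57 + 2*(-207)) - 32010) = √((-57 - 414) - 32010) = √(-471 - 32010) = √(-32481) = 9*I*√401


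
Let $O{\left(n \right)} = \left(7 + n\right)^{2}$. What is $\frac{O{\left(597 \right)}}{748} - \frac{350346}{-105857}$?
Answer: $\frac{9720096530}{19795259} \approx 491.03$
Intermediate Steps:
$\frac{O{\left(597 \right)}}{748} - \frac{350346}{-105857} = \frac{\left(7 + 597\right)^{2}}{748} - \frac{350346}{-105857} = 604^{2} \cdot \frac{1}{748} - - \frac{350346}{105857} = 364816 \cdot \frac{1}{748} + \frac{350346}{105857} = \frac{91204}{187} + \frac{350346}{105857} = \frac{9720096530}{19795259}$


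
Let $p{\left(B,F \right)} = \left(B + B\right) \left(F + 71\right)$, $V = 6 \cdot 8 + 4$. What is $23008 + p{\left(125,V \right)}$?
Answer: $53758$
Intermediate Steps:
$V = 52$ ($V = 48 + 4 = 52$)
$p{\left(B,F \right)} = 2 B \left(71 + F\right)$
$23008 + p{\left(125,V \right)} = 23008 + 2 \cdot 125 \left(71 + 52\right) = 23008 + 2 \cdot 125 \cdot 123 = 23008 + 30750 = 53758$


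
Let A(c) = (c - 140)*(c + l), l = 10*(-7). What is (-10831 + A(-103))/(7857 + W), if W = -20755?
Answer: -15604/6449 ≈ -2.4196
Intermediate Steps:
l = -70
A(c) = (-140 + c)*(-70 + c) (A(c) = (c - 140)*(c - 70) = (-140 + c)*(-70 + c))
(-10831 + A(-103))/(7857 + W) = (-10831 + (9800 + (-103)**2 - 210*(-103)))/(7857 - 20755) = (-10831 + (9800 + 10609 + 21630))/(-12898) = (-10831 + 42039)*(-1/12898) = 31208*(-1/12898) = -15604/6449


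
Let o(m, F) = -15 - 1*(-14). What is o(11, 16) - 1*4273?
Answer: -4274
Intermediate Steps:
o(m, F) = -1 (o(m, F) = -15 + 14 = -1)
o(11, 16) - 1*4273 = -1 - 1*4273 = -1 - 4273 = -4274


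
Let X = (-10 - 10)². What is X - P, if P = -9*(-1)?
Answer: 391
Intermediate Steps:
P = 9
X = 400 (X = (-20)² = 400)
X - P = 400 - 1*9 = 400 - 9 = 391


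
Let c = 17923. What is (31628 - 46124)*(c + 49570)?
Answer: -978378528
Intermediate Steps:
(31628 - 46124)*(c + 49570) = (31628 - 46124)*(17923 + 49570) = -14496*67493 = -978378528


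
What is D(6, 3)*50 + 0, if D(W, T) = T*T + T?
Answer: 600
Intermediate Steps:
D(W, T) = T + T² (D(W, T) = T² + T = T + T²)
D(6, 3)*50 + 0 = (3*(1 + 3))*50 + 0 = (3*4)*50 + 0 = 12*50 + 0 = 600 + 0 = 600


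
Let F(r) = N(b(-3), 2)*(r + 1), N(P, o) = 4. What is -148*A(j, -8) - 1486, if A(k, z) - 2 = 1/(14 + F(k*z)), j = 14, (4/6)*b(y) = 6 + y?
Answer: -383056/215 ≈ -1781.7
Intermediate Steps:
b(y) = 9 + 3*y/2 (b(y) = 3*(6 + y)/2 = 9 + 3*y/2)
F(r) = 4 + 4*r (F(r) = 4*(r + 1) = 4*(1 + r) = 4 + 4*r)
A(k, z) = 2 + 1/(18 + 4*k*z) (A(k, z) = 2 + 1/(14 + (4 + 4*(k*z))) = 2 + 1/(14 + (4 + 4*k*z)) = 2 + 1/(18 + 4*k*z))
-148*A(j, -8) - 1486 = -74*(37 + 8*14*(-8))/(9 + 2*14*(-8)) - 1486 = -74*(37 - 896)/(9 - 224) - 1486 = -74*(-859)/(-215) - 1486 = -74*(-1)*(-859)/215 - 1486 = -148*859/430 - 1486 = -63566/215 - 1486 = -383056/215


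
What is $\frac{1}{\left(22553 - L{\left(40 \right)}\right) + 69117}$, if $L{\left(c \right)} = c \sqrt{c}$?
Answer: $\frac{9167}{840332490} + \frac{4 \sqrt{10}}{420166245} \approx 1.0939 \cdot 10^{-5}$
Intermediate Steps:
$L{\left(c \right)} = c^{\frac{3}{2}}$
$\frac{1}{\left(22553 - L{\left(40 \right)}\right) + 69117} = \frac{1}{\left(22553 - 40^{\frac{3}{2}}\right) + 69117} = \frac{1}{\left(22553 - 80 \sqrt{10}\right) + 69117} = \frac{1}{91670 - 80 \sqrt{10}}$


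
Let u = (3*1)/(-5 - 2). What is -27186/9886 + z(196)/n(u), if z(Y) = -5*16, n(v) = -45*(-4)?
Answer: -142109/44487 ≈ -3.1944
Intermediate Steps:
u = -3/7 (u = 3/(-7) = 3*(-⅐) = -3/7 ≈ -0.42857)
n(v) = 180
z(Y) = -80
-27186/9886 + z(196)/n(u) = -27186/9886 - 80/180 = -27186*1/9886 - 80*1/180 = -13593/4943 - 4/9 = -142109/44487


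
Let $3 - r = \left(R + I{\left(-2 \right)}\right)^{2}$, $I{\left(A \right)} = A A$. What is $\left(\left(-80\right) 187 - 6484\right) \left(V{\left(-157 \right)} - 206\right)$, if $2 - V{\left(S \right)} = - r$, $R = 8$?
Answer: $7398180$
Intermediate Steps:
$I{\left(A \right)} = A^{2}$
$r = -141$ ($r = 3 - \left(8 + \left(-2\right)^{2}\right)^{2} = 3 - \left(8 + 4\right)^{2} = 3 - 12^{2} = 3 - 144 = -141$)
$V{\left(S \right)} = -139$ ($V{\left(S \right)} = 2 - \left(-1\right) \left(-141\right) = 2 - 141 = -139$)
$\left(\left(-80\right) 187 - 6484\right) \left(V{\left(-157 \right)} - 206\right) = \left(\left(-80\right) 187 - 6484\right) \left(-139 - 206\right) = \left(-14960 - 6484\right) \left(-345\right) = \left(-21444\right) \left(-345\right) = 7398180$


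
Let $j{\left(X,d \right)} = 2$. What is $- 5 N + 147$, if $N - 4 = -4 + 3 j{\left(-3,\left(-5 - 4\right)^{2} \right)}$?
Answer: $117$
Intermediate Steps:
$N = 6$ ($N = 4 + \left(-4 + 3 \cdot 2\right) = 4 + \left(-4 + 6\right) = 4 + 2 = 6$)
$- 5 N + 147 = \left(-5\right) 6 + 147 = -30 + 147 = 117$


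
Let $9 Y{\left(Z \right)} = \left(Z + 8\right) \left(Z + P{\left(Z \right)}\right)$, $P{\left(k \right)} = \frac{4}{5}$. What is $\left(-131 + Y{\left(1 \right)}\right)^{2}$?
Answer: $\frac{417316}{25} \approx 16693.0$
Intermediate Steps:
$P{\left(k \right)} = \frac{4}{5}$ ($P{\left(k \right)} = 4 \cdot \frac{1}{5} = \frac{4}{5}$)
$Y{\left(Z \right)} = \frac{\left(8 + Z\right) \left(\frac{4}{5} + Z\right)}{9}$ ($Y{\left(Z \right)} = \frac{\left(Z + 8\right) \left(Z + \frac{4}{5}\right)}{9} = \frac{\left(8 + Z\right) \left(\frac{4}{5} + Z\right)}{9}$)
$\left(-131 + Y{\left(1 \right)}\right)^{2} = \left(-131 + \left(\frac{32}{45} + \frac{1^{2}}{9} + \frac{44}{45} \cdot 1\right)\right)^{2} = \left(-131 + \left(\frac{32}{45} + \frac{1}{9} \cdot 1 + \frac{44}{45}\right)\right)^{2} = \left(-131 + \left(\frac{32}{45} + \frac{1}{9} + \frac{44}{45}\right)\right)^{2} = \left(-131 + \frac{9}{5}\right)^{2} = \left(- \frac{646}{5}\right)^{2} = \frac{417316}{25}$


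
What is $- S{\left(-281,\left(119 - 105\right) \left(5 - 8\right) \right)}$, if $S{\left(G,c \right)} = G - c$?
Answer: $239$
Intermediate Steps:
$- S{\left(-281,\left(119 - 105\right) \left(5 - 8\right) \right)} = - (-281 - \left(119 - 105\right) \left(5 - 8\right)) = - (-281 - 14 \left(-3\right)) = - (-281 - -42) = - (-281 + 42) = \left(-1\right) \left(-239\right) = 239$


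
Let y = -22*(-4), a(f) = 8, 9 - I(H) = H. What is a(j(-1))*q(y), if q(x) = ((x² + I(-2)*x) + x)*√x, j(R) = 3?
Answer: 140800*√22 ≈ 6.6041e+5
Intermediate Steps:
I(H) = 9 - H
y = 88
q(x) = √x*(x² + 12*x) (q(x) = ((x² + (9 - 1*(-2))*x) + x)*√x = ((x² + (9 + 2)*x) + x)*√x = ((x² + 11*x) + x)*√x = (x² + 12*x)*√x = √x*(x² + 12*x))
a(j(-1))*q(y) = 8*(88^(3/2)*(12 + 88)) = 8*((176*√22)*100) = 8*(17600*√22) = 140800*√22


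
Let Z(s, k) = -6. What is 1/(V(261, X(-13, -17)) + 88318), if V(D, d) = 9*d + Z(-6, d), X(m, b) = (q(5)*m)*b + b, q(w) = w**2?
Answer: 1/137884 ≈ 7.2525e-6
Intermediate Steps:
X(m, b) = b + 25*b*m (X(m, b) = (5**2*m)*b + b = (25*m)*b + b = 25*b*m + b = b + 25*b*m)
V(D, d) = -6 + 9*d (V(D, d) = 9*d - 6 = -6 + 9*d)
1/(V(261, X(-13, -17)) + 88318) = 1/((-6 + 9*(-17*(1 + 25*(-13)))) + 88318) = 1/((-6 + 9*(-17*(1 - 325))) + 88318) = 1/((-6 + 9*(-17*(-324))) + 88318) = 1/((-6 + 9*5508) + 88318) = 1/((-6 + 49572) + 88318) = 1/(49566 + 88318) = 1/137884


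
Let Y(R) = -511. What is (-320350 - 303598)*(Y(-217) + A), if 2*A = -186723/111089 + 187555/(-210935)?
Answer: 1497992840309424524/4686511643 ≈ 3.1964e+8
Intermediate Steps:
A = -6022171340/4686511643 (A = (-186723/111089 + 187555/(-210935))/2 = (-186723*1/111089 + 187555*(-1/210935))/2 = (-186723/111089 - 37511/42187)/2 = (½)*(-12044342680/4686511643) = -6022171340/4686511643 ≈ -1.2850)
(-320350 - 303598)*(Y(-217) + A) = (-320350 - 303598)*(-511 - 6022171340/4686511643) = -623948*(-2400829620913/4686511643) = 1497992840309424524/4686511643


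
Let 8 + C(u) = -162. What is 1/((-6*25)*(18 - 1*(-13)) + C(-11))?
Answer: -1/4820 ≈ -0.00020747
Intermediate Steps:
C(u) = -170 (C(u) = -8 - 162 = -170)
1/((-6*25)*(18 - 1*(-13)) + C(-11)) = 1/((-6*25)*(18 - 1*(-13)) - 170) = 1/(-150*(18 + 13) - 170) = 1/(-150*31 - 170) = 1/(-4650 - 170) = 1/(-4820) = -1/4820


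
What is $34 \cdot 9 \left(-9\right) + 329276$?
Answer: $326522$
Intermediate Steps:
$34 \cdot 9 \left(-9\right) + 329276 = 34 \left(-81\right) + 329276 = -2754 + 329276 = 326522$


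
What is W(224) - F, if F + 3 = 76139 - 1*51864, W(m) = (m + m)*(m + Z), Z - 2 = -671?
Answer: -223632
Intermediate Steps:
Z = -669 (Z = 2 - 671 = -669)
W(m) = 2*m*(-669 + m) (W(m) = (m + m)*(m - 669) = (2*m)*(-669 + m) = 2*m*(-669 + m))
F = 24272 (F = -3 + (76139 - 1*51864) = -3 + (76139 - 51864) = -3 + 24275 = 24272)
W(224) - F = 2*224*(-669 + 224) - 1*24272 = 2*224*(-445) - 24272 = -199360 - 24272 = -223632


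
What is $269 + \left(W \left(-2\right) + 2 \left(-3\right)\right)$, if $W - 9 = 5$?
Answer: $235$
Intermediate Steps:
$W = 14$ ($W = 9 + 5 = 14$)
$269 + \left(W \left(-2\right) + 2 \left(-3\right)\right) = 269 + \left(14 \left(-2\right) + 2 \left(-3\right)\right) = 269 - 34 = 235$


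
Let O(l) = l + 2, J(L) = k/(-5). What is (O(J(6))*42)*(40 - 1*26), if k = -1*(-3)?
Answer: 4116/5 ≈ 823.20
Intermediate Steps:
k = 3
J(L) = -3/5 (J(L) = 3/(-5) = 3*(-1/5) = -3/5)
O(l) = 2 + l
(O(J(6))*42)*(40 - 1*26) = ((2 - 3/5)*42)*(40 - 1*26) = ((7/5)*42)*(40 - 26) = (294/5)*14 = 4116/5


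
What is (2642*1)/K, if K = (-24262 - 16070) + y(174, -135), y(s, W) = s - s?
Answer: -1321/20166 ≈ -0.065506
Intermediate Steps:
y(s, W) = 0
K = -40332 (K = (-24262 - 16070) + 0 = -40332 + 0 = -40332)
(2642*1)/K = (2642*1)/(-40332) = 2642*(-1/40332) = -1321/20166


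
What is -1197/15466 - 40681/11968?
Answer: -90557/26048 ≈ -3.4765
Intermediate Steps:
-1197/15466 - 40681/11968 = -1197*1/15466 - 40681*1/11968 = -63/814 - 2393/704 = -90557/26048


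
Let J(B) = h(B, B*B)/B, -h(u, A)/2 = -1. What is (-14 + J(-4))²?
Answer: 841/4 ≈ 210.25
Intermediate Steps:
h(u, A) = 2 (h(u, A) = -2*(-1) = 2)
J(B) = 2/B
(-14 + J(-4))² = (-14 + 2/(-4))² = (-14 + 2*(-¼))² = (-14 - ½)² = (-29/2)² = 841/4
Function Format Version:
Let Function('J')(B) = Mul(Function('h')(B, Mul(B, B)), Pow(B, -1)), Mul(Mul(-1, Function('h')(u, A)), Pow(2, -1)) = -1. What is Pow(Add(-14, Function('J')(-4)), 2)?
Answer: Rational(841, 4) ≈ 210.25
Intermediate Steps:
Function('h')(u, A) = 2 (Function('h')(u, A) = Mul(-2, -1) = 2)
Function('J')(B) = Mul(2, Pow(B, -1))
Pow(Add(-14, Function('J')(-4)), 2) = Pow(Add(-14, Mul(2, Pow(-4, -1))), 2) = Pow(Add(-14, Mul(2, Rational(-1, 4))), 2) = Pow(Add(-14, Rational(-1, 2)), 2) = Pow(Rational(-29, 2), 2) = Rational(841, 4)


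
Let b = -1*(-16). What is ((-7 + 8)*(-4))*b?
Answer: -64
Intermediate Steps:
b = 16
((-7 + 8)*(-4))*b = ((-7 + 8)*(-4))*16 = (1*(-4))*16 = -4*16 = -64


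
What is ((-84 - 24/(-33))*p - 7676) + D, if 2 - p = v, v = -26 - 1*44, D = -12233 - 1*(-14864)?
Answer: -121447/11 ≈ -11041.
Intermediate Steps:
D = 2631 (D = -12233 + 14864 = 2631)
v = -70 (v = -26 - 44 = -70)
p = 72 (p = 2 - 1*(-70) = 2 + 70 = 72)
((-84 - 24/(-33))*p - 7676) + D = ((-84 - 24/(-33))*72 - 7676) + 2631 = ((-84 - 24*(-1/33))*72 - 7676) + 2631 = ((-84 + 8/11)*72 - 7676) + 2631 = (-916/11*72 - 7676) + 2631 = (-65952/11 - 7676) + 2631 = -150388/11 + 2631 = -121447/11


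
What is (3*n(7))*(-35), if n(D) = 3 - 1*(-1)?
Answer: -420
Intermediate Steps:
n(D) = 4 (n(D) = 3 + 1 = 4)
(3*n(7))*(-35) = (3*4)*(-35) = 12*(-35) = -420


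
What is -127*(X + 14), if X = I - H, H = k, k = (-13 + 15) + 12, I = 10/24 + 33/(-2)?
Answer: 24511/12 ≈ 2042.6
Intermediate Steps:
I = -193/12 (I = 10*(1/24) + 33*(-½) = 5/12 - 33/2 = -193/12 ≈ -16.083)
k = 14 (k = 2 + 12 = 14)
H = 14
X = -361/12 (X = -193/12 - 1*14 = -193/12 - 14 = -361/12 ≈ -30.083)
-127*(X + 14) = -127*(-361/12 + 14) = -127*(-193/12) = 24511/12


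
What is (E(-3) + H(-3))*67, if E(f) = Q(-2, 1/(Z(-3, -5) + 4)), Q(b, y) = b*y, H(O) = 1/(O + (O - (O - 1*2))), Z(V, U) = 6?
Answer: -402/5 ≈ -80.400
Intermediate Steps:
H(O) = 1/(2 + O) (H(O) = 1/(O + (O - (O - 2))) = 1/(O + (O - (-2 + O))) = 1/(O + (O + (2 - O))) = 1/(O + 2) = 1/(2 + O))
E(f) = -⅕ (E(f) = -2/(6 + 4) = -2/10 = -2*⅒ = -⅕)
(E(-3) + H(-3))*67 = (-⅕ + 1/(2 - 3))*67 = (-⅕ + 1/(-1))*67 = (-⅕ - 1)*67 = -6/5*67 = -402/5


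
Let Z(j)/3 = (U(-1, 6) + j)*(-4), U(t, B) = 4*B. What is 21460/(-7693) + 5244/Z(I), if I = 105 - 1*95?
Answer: -4091481/261562 ≈ -15.642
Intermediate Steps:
I = 10 (I = 105 - 95 = 10)
Z(j) = -288 - 12*j (Z(j) = 3*((4*6 + j)*(-4)) = 3*((24 + j)*(-4)) = 3*(-96 - 4*j) = -288 - 12*j)
21460/(-7693) + 5244/Z(I) = 21460/(-7693) + 5244/(-288 - 12*10) = 21460*(-1/7693) + 5244/(-288 - 120) = -21460/7693 + 5244/(-408) = -21460/7693 + 5244*(-1/408) = -21460/7693 - 437/34 = -4091481/261562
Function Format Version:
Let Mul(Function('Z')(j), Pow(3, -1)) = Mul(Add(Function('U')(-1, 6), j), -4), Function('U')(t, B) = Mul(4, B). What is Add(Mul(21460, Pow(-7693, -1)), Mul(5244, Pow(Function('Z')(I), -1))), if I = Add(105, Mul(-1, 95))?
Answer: Rational(-4091481, 261562) ≈ -15.642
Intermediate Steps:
I = 10 (I = Add(105, -95) = 10)
Function('Z')(j) = Add(-288, Mul(-12, j)) (Function('Z')(j) = Mul(3, Mul(Add(Mul(4, 6), j), -4)) = Mul(3, Mul(Add(24, j), -4)) = Mul(3, Add(-96, Mul(-4, j))) = Add(-288, Mul(-12, j)))
Add(Mul(21460, Pow(-7693, -1)), Mul(5244, Pow(Function('Z')(I), -1))) = Add(Mul(21460, Pow(-7693, -1)), Mul(5244, Pow(Add(-288, Mul(-12, 10)), -1))) = Add(Mul(21460, Rational(-1, 7693)), Mul(5244, Pow(Add(-288, -120), -1))) = Add(Rational(-21460, 7693), Mul(5244, Pow(-408, -1))) = Add(Rational(-21460, 7693), Mul(5244, Rational(-1, 408))) = Add(Rational(-21460, 7693), Rational(-437, 34)) = Rational(-4091481, 261562)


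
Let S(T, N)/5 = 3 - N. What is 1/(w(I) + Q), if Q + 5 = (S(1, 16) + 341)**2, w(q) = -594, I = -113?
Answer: 1/75577 ≈ 1.3232e-5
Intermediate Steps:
S(T, N) = 15 - 5*N (S(T, N) = 5*(3 - N) = 15 - 5*N)
Q = 76171 (Q = -5 + ((15 - 5*16) + 341)**2 = -5 + ((15 - 80) + 341)**2 = -5 + (-65 + 341)**2 = -5 + 276**2 = -5 + 76176 = 76171)
1/(w(I) + Q) = 1/(-594 + 76171) = 1/75577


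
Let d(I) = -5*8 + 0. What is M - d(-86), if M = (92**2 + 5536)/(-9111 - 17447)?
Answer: 74880/1897 ≈ 39.473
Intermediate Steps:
d(I) = -40 (d(I) = -40 + 0 = -40)
M = -1000/1897 (M = (8464 + 5536)/(-26558) = 14000*(-1/26558) = -1000/1897 ≈ -0.52715)
M - d(-86) = -1000/1897 - 1*(-40) = -1000/1897 + 40 = 74880/1897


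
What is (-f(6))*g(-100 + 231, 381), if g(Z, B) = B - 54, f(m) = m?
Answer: -1962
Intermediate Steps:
g(Z, B) = -54 + B
(-f(6))*g(-100 + 231, 381) = (-1*6)*(-54 + 381) = -6*327 = -1962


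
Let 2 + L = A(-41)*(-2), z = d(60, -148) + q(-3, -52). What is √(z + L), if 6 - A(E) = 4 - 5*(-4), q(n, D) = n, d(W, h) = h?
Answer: 3*I*√13 ≈ 10.817*I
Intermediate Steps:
A(E) = -18 (A(E) = 6 - (4 - 5*(-4)) = 6 - (4 + 20) = 6 - 1*24 = 6 - 24 = -18)
z = -151 (z = -148 - 3 = -151)
L = 34 (L = -2 - 18*(-2) = -2 + 36 = 34)
√(z + L) = √(-151 + 34) = √(-117) = 3*I*√13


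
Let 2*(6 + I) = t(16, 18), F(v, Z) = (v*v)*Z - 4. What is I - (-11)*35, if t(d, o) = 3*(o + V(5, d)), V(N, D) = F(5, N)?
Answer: 1175/2 ≈ 587.50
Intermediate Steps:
F(v, Z) = -4 + Z*v² (F(v, Z) = v²*Z - 4 = Z*v² - 4 = -4 + Z*v²)
V(N, D) = -4 + 25*N (V(N, D) = -4 + N*5² = -4 + N*25 = -4 + 25*N)
t(d, o) = 363 + 3*o (t(d, o) = 3*(o + (-4 + 25*5)) = 3*(o + (-4 + 125)) = 3*(o + 121) = 3*(121 + o) = 363 + 3*o)
I = 405/2 (I = -6 + (363 + 3*18)/2 = -6 + (363 + 54)/2 = -6 + (½)*417 = -6 + 417/2 = 405/2 ≈ 202.50)
I - (-11)*35 = 405/2 - (-11)*35 = 405/2 - 1*(-385) = 405/2 + 385 = 1175/2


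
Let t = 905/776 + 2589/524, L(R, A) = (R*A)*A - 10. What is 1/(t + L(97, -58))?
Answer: 101656/33170770309 ≈ 3.0646e-6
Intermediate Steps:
L(R, A) = -10 + R*A² (L(R, A) = (A*R)*A - 10 = R*A² - 10 = -10 + R*A²)
t = 620821/101656 (t = 905*(1/776) + 2589*(1/524) = 905/776 + 2589/524 = 620821/101656 ≈ 6.1071)
1/(t + L(97, -58)) = 1/(620821/101656 + (-10 + 97*(-58)²)) = 1/(620821/101656 + (-10 + 97*3364)) = 1/(620821/101656 + (-10 + 326308)) = 1/(620821/101656 + 326298) = 1/(33170770309/101656) = 101656/33170770309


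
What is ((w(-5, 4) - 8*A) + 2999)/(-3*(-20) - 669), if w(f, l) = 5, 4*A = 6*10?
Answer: -412/87 ≈ -4.7356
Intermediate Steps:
A = 15 (A = (6*10)/4 = (1/4)*60 = 15)
((w(-5, 4) - 8*A) + 2999)/(-3*(-20) - 669) = ((5 - 8*15) + 2999)/(-3*(-20) - 669) = ((5 - 120) + 2999)/(60 - 669) = (-115 + 2999)/(-609) = 2884*(-1/609) = -412/87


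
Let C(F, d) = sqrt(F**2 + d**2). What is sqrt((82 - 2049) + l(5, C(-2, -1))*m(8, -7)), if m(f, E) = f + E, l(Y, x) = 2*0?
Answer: I*sqrt(1967) ≈ 44.351*I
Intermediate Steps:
l(Y, x) = 0
m(f, E) = E + f
sqrt((82 - 2049) + l(5, C(-2, -1))*m(8, -7)) = sqrt((82 - 2049) + 0*(-7 + 8)) = sqrt(-1967 + 0*1) = sqrt(-1967 + 0) = sqrt(-1967) = I*sqrt(1967)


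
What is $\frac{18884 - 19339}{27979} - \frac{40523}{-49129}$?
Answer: $\frac{158777046}{196368613} \approx 0.80857$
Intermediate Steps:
$\frac{18884 - 19339}{27979} - \frac{40523}{-49129} = \left(-455\right) \frac{1}{27979} - - \frac{40523}{49129} = - \frac{65}{3997} + \frac{40523}{49129} = \frac{158777046}{196368613}$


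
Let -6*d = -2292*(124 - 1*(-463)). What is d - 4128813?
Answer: -3904579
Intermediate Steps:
d = 224234 (d = -(-382)*(124 - 1*(-463)) = -(-382)*(124 + 463) = -(-382)*587 = -⅙*(-1345404) = 224234)
d - 4128813 = 224234 - 4128813 = -3904579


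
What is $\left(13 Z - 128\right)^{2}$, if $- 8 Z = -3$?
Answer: $\frac{970225}{64} \approx 15160.0$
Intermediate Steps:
$Z = \frac{3}{8}$ ($Z = \left(- \frac{1}{8}\right) \left(-3\right) = \frac{3}{8} \approx 0.375$)
$\left(13 Z - 128\right)^{2} = \left(13 \cdot \frac{3}{8} - 128\right)^{2} = \left(\frac{39}{8} - 128\right)^{2} = \left(- \frac{985}{8}\right)^{2} = \frac{970225}{64}$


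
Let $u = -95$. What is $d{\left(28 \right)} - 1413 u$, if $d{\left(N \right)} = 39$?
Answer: $134274$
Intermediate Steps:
$d{\left(28 \right)} - 1413 u = 39 - -134235 = 39 + 134235 = 134274$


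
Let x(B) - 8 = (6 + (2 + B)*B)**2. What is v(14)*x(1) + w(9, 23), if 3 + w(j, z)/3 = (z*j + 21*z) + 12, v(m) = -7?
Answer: 1474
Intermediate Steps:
w(j, z) = 27 + 63*z + 3*j*z (w(j, z) = -9 + 3*((z*j + 21*z) + 12) = -9 + 3*((j*z + 21*z) + 12) = -9 + 3*((21*z + j*z) + 12) = -9 + 3*(12 + 21*z + j*z) = -9 + (36 + 63*z + 3*j*z) = 27 + 63*z + 3*j*z)
x(B) = 8 + (6 + B*(2 + B))**2 (x(B) = 8 + (6 + (2 + B)*B)**2 = 8 + (6 + B*(2 + B))**2)
v(14)*x(1) + w(9, 23) = -7*(8 + (6 + 1**2 + 2*1)**2) + (27 + 63*23 + 3*9*23) = -7*(8 + (6 + 1 + 2)**2) + (27 + 1449 + 621) = -7*(8 + 9**2) + 2097 = -7*(8 + 81) + 2097 = -7*89 + 2097 = -623 + 2097 = 1474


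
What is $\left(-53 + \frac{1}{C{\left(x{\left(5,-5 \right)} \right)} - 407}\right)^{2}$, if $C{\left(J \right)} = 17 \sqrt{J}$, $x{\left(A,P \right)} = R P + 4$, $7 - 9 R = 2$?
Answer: $\frac{141301884486173}{50298596051} + \frac{365576109 \sqrt{11}}{100597192102} \approx 2809.3$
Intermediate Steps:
$R = \frac{5}{9}$ ($R = \frac{7}{9} - \frac{2}{9} = \frac{5}{9} \approx 0.55556$)
$x{\left(A,P \right)} = 4 + \frac{5 P}{9}$ ($x{\left(A,P \right)} = \frac{5 P}{9} + 4 = 4 + \frac{5 P}{9}$)
$\left(-53 + \frac{1}{C{\left(x{\left(5,-5 \right)} \right)} - 407}\right)^{2} = \left(-53 + \frac{1}{17 \sqrt{4 + \frac{5}{9} \left(-5\right)} - 407}\right)^{2} = \left(-53 + \frac{1}{17 \sqrt{4 - \frac{25}{9}} - 407}\right)^{2} = \left(-53 + \frac{1}{17 \sqrt{\frac{11}{9}} - 407}\right)^{2} = \left(-53 + \frac{1}{17 \frac{\sqrt{11}}{3} - 407}\right)^{2} = \left(-53 + \frac{1}{\frac{17 \sqrt{11}}{3} - 407}\right)^{2} = \left(-53 + \frac{1}{-407 + \frac{17 \sqrt{11}}{3}}\right)^{2}$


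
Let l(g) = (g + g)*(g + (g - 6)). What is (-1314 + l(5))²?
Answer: 1623076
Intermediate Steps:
l(g) = 2*g*(-6 + 2*g) (l(g) = (2*g)*(g + (-6 + g)) = (2*g)*(-6 + 2*g) = 2*g*(-6 + 2*g))
(-1314 + l(5))² = (-1314 + 4*5*(-3 + 5))² = (-1314 + 4*5*2)² = (-1314 + 40)² = (-1274)² = 1623076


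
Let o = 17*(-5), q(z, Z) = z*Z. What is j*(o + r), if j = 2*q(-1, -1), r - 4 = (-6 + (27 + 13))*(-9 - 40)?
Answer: -3494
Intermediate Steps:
r = -1662 (r = 4 + (-6 + (27 + 13))*(-9 - 40) = 4 + (-6 + 40)*(-49) = 4 + 34*(-49) = 4 - 1666 = -1662)
q(z, Z) = Z*z
j = 2 (j = 2*(-1*(-1)) = 2*1 = 2)
o = -85
j*(o + r) = 2*(-85 - 1662) = 2*(-1747) = -3494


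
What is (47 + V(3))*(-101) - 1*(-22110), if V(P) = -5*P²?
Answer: 21908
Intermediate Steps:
(47 + V(3))*(-101) - 1*(-22110) = (47 - 5*3²)*(-101) - 1*(-22110) = (47 - 5*9)*(-101) + 22110 = (47 - 45)*(-101) + 22110 = 2*(-101) + 22110 = -202 + 22110 = 21908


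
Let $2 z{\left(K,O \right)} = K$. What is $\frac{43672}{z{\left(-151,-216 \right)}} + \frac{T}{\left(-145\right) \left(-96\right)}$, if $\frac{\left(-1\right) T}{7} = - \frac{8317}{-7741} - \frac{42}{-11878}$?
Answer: $- \frac{6987038317497661}{12079155949260} \approx -578.44$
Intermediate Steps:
$z{\left(K,O \right)} = \frac{K}{2}$
$T = - \frac{346900568}{45973799}$ ($T = - 7 \left(- \frac{8317}{-7741} - \frac{42}{-11878}\right) = - 7 \left(\left(-8317\right) \left(- \frac{1}{7741}\right) - - \frac{21}{5939}\right) = - 7 \left(\frac{8317}{7741} + \frac{21}{5939}\right) = \left(-7\right) \frac{49557224}{45973799} = - \frac{346900568}{45973799} \approx -7.5456$)
$\frac{43672}{z{\left(-151,-216 \right)}} + \frac{T}{\left(-145\right) \left(-96\right)} = \frac{43672}{\frac{1}{2} \left(-151\right)} - \frac{346900568}{45973799 \left(\left(-145\right) \left(-96\right)\right)} = \frac{43672}{- \frac{151}{2}} - \frac{346900568}{45973799 \cdot 13920} = 43672 \left(- \frac{2}{151}\right) - \frac{43362571}{79994410260} = - \frac{87344}{151} - \frac{43362571}{79994410260} = - \frac{6987038317497661}{12079155949260}$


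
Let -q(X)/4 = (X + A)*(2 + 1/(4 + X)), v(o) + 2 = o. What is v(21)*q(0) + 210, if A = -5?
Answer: 1065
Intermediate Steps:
v(o) = -2 + o
q(X) = -4*(-5 + X)*(2 + 1/(4 + X)) (q(X) = -4*(X - 5)*(2 + 1/(4 + X)) = -4*(-5 + X)*(2 + 1/(4 + X)))
v(21)*q(0) + 210 = (-2 + 21)*(4*(45 + 0 - 2*0²)/(4 + 0)) + 210 = 19*(4*(45 + 0 - 2*0)/4) + 210 = 19*(4*(¼)*(45 + 0 + 0)) + 210 = 19*(4*(¼)*45) + 210 = 19*45 + 210 = 855 + 210 = 1065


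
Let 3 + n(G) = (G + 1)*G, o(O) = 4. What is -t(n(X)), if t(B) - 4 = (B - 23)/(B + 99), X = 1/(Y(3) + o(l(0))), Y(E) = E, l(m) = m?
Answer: -8791/2356 ≈ -3.7313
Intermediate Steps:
X = ⅐ (X = 1/(3 + 4) = 1/7 = ⅐ ≈ 0.14286)
n(G) = -3 + G*(1 + G) (n(G) = -3 + (G + 1)*G = -3 + (1 + G)*G = -3 + G*(1 + G))
t(B) = 4 + (-23 + B)/(99 + B) (t(B) = 4 + (B - 23)/(B + 99) = 4 + (-23 + B)/(99 + B))
-t(n(X)) = -(373 + 5*(-3 + ⅐ + (⅐)²))/(99 + (-3 + ⅐ + (⅐)²)) = -(373 + 5*(-3 + ⅐ + 1/49))/(99 + (-3 + ⅐ + 1/49)) = -(373 + 5*(-139/49))/(99 - 139/49) = -(373 - 695/49)/4712/49 = -49*17582/(4712*49) = -1*8791/2356 = -8791/2356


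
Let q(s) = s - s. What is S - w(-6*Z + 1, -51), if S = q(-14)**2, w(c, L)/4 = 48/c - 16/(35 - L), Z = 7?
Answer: 9568/1763 ≈ 5.4271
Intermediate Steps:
q(s) = 0
w(c, L) = -64/(35 - L) + 192/c (w(c, L) = 4*(48/c - 16/(35 - L)) = 4*(-16/(35 - L) + 48/c) = -64/(35 - L) + 192/c)
S = 0 (S = 0**2 = 0)
S - w(-6*Z + 1, -51) = 0 - 64*(-105 + (-6*7 + 1) + 3*(-51))/((-6*7 + 1)*(-35 - 51)) = 0 - 64*(-105 + (-42 + 1) - 153)/((-42 + 1)*(-86)) = 0 - 64*(-1)*(-105 - 41 - 153)/((-41)*86) = 0 - 64*(-1)*(-1)*(-299)/(41*86) = 0 - 1*(-9568/1763) = 0 + 9568/1763 = 9568/1763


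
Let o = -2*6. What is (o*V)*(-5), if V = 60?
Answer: 3600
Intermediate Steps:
o = -12
(o*V)*(-5) = -12*60*(-5) = -720*(-5) = 3600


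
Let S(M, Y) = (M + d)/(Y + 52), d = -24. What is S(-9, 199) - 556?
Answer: -139589/251 ≈ -556.13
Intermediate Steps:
S(M, Y) = (-24 + M)/(52 + Y) (S(M, Y) = (M - 24)/(Y + 52) = (-24 + M)/(52 + Y))
S(-9, 199) - 556 = (-24 - 9)/(52 + 199) - 556 = -33/251 - 556 = -139589/251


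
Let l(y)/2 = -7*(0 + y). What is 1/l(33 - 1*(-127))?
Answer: -1/2240 ≈ -0.00044643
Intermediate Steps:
l(y) = -14*y (l(y) = 2*(-7*(0 + y)) = 2*(-7*y) = -14*y)
1/l(33 - 1*(-127)) = 1/(-14*(33 - 1*(-127))) = 1/(-14*(33 + 127)) = 1/(-14*160) = 1/(-2240) = -1/2240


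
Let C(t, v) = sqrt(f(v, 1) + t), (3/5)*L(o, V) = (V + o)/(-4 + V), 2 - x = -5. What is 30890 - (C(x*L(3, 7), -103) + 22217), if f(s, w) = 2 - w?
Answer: 8673 - sqrt(359)/3 ≈ 8666.7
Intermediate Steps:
x = 7 (x = 2 - 1*(-5) = 2 + 5 = 7)
L(o, V) = 5*(V + o)/(3*(-4 + V)) (L(o, V) = 5*((V + o)/(-4 + V))/3 = 5*(V + o)/(3*(-4 + V)))
C(t, v) = sqrt(1 + t) (C(t, v) = sqrt((2 - 1*1) + t) = sqrt((2 - 1) + t) = sqrt(1 + t))
30890 - (C(x*L(3, 7), -103) + 22217) = 30890 - (sqrt(1 + 7*(5*(7 + 3)/(3*(-4 + 7)))) + 22217) = 30890 - (sqrt(1 + 7*((5/3)*10/3)) + 22217) = 30890 - (sqrt(1 + 7*((5/3)*(1/3)*10)) + 22217) = 30890 - (sqrt(1 + 7*(50/9)) + 22217) = 30890 - (sqrt(1 + 350/9) + 22217) = 30890 - (sqrt(359/9) + 22217) = 30890 - (sqrt(359)/3 + 22217) = 30890 - (22217 + sqrt(359)/3) = 30890 + (-22217 - sqrt(359)/3) = 8673 - sqrt(359)/3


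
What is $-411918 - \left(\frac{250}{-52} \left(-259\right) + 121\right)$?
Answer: $- \frac{10745389}{26} \approx -4.1328 \cdot 10^{5}$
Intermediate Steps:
$-411918 - \left(\frac{250}{-52} \left(-259\right) + 121\right) = -411918 - \left(250 \left(- \frac{1}{52}\right) \left(-259\right) + 121\right) = -411918 - \left(\left(- \frac{125}{26}\right) \left(-259\right) + 121\right) = -411918 - \left(\frac{32375}{26} + 121\right) = -411918 - \frac{35521}{26} = - \frac{10745389}{26}$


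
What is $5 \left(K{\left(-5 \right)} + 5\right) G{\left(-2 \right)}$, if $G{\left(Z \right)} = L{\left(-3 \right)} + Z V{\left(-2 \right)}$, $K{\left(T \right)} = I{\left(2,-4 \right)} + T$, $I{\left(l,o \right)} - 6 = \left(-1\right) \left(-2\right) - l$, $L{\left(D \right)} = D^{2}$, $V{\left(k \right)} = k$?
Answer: $390$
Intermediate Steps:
$I{\left(l,o \right)} = 8 - l$ ($I{\left(l,o \right)} = 6 - \left(-2 + l\right) = 8 - l$)
$K{\left(T \right)} = 6 + T$ ($K{\left(T \right)} = \left(8 - 2\right) + T = 6 + T$)
$G{\left(Z \right)} = 9 - 2 Z$ ($G{\left(Z \right)} = \left(-3\right)^{2} + Z \left(-2\right) = 9 - 2 Z$)
$5 \left(K{\left(-5 \right)} + 5\right) G{\left(-2 \right)} = 5 \left(\left(6 - 5\right) + 5\right) \left(9 - -4\right) = 5 \left(1 + 5\right) \left(9 + 4\right) = 5 \cdot 6 \cdot 13 = 30 \cdot 13 = 390$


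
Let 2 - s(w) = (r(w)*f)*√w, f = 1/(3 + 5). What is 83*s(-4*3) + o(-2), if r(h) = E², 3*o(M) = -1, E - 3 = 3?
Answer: 497/3 - 747*I*√3 ≈ 165.67 - 1293.8*I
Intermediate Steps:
E = 6 (E = 3 + 3 = 6)
o(M) = -⅓ (o(M) = (⅓)*(-1) = -⅓)
f = ⅛ (f = 1/8 = ⅛ ≈ 0.12500)
r(h) = 36 (r(h) = 6² = 36)
s(w) = 2 - 9*√w/2 (s(w) = 2 - 36*(⅛)*√w = 2 - 9*√w/2)
83*s(-4*3) + o(-2) = 83*(2 - 9*2*I*√3/2) - ⅓ = 83*(2 - 9*I*√3) - ⅓ = (166 - 747*I*√3) - ⅓ = 497/3 - 747*I*√3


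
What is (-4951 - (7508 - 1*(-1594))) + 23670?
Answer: 9617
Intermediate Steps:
(-4951 - (7508 - 1*(-1594))) + 23670 = (-4951 - (7508 + 1594)) + 23670 = (-4951 - 1*9102) + 23670 = (-4951 - 9102) + 23670 = -14053 + 23670 = 9617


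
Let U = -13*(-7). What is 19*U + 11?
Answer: 1740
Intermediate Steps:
U = 91
19*U + 11 = 19*91 + 11 = 1729 + 11 = 1740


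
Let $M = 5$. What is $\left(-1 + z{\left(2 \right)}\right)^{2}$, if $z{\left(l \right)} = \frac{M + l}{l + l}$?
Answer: $\frac{9}{16} \approx 0.5625$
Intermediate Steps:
$z{\left(l \right)} = \frac{5 + l}{2 l}$ ($z{\left(l \right)} = \frac{5 + l}{l + l} = \frac{5 + l}{2 l}$)
$\left(-1 + z{\left(2 \right)}\right)^{2} = \left(-1 + \frac{5 + 2}{2 \cdot 2}\right)^{2} = \left(-1 + \frac{1}{2} \cdot \frac{1}{2} \cdot 7\right)^{2} = \left(-1 + \frac{7}{4}\right)^{2} = \left(\frac{3}{4}\right)^{2} = \frac{9}{16}$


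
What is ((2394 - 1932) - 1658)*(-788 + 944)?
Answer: -186576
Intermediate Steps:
((2394 - 1932) - 1658)*(-788 + 944) = (462 - 1658)*156 = -1196*156 = -186576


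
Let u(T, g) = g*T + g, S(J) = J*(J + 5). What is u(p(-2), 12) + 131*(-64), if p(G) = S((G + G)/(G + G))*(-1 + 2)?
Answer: -8300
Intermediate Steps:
S(J) = J*(5 + J)
p(G) = 6 (p(G) = (((G + G)/(G + G))*(5 + (G + G)/(G + G)))*(-1 + 2) = (((2*G)/((2*G)))*(5 + (2*G)/((2*G))))*1 = (((2*G)*(1/(2*G)))*(5 + (2*G)*(1/(2*G))))*1 = (1*(5 + 1))*1 = (1*6)*1 = 6*1 = 6)
u(T, g) = g + T*g (u(T, g) = T*g + g = g + T*g)
u(p(-2), 12) + 131*(-64) = 12*(1 + 6) + 131*(-64) = 12*7 - 8384 = 84 - 8384 = -8300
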